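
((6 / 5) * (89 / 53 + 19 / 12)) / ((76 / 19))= 415 / 424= 0.98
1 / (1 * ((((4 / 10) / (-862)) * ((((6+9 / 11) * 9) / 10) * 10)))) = -4741 / 135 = -35.12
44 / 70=22 / 35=0.63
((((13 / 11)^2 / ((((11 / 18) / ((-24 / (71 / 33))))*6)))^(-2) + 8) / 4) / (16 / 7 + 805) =75138989863 / 30120779729664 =0.00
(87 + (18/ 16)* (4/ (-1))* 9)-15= 63/ 2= 31.50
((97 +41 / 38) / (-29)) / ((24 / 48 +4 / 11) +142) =-40997 / 1731793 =-0.02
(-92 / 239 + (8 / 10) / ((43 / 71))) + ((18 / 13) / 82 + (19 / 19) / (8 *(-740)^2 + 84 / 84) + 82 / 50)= 1555497482649271 / 599911379261025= 2.59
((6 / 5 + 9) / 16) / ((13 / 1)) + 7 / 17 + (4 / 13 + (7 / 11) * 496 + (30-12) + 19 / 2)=66882617 / 194480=343.90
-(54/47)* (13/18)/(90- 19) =-39/3337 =-0.01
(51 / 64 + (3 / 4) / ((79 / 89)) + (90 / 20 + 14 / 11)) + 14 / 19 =8613597 / 1056704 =8.15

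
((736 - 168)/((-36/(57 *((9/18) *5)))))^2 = 45495025/9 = 5055002.78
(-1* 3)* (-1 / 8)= 3 / 8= 0.38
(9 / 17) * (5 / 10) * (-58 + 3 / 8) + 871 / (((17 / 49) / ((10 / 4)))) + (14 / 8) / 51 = 300533 / 48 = 6261.10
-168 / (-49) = 24 / 7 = 3.43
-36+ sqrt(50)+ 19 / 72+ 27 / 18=-27.17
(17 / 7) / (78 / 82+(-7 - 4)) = -697 / 2884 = -0.24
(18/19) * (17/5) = 306/95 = 3.22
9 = 9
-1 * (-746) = 746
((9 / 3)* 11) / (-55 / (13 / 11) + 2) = -143 / 193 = -0.74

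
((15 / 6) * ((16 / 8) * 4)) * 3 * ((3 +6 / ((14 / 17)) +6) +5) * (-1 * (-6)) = 53640 / 7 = 7662.86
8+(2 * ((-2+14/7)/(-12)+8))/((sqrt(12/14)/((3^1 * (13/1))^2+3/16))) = 26297.12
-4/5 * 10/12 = -2/3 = -0.67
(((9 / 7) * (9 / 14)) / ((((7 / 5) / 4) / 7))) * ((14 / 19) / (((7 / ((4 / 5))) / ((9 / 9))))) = 1296 / 931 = 1.39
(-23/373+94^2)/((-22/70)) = -115353175/4103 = -28114.35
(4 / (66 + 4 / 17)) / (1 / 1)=34 / 563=0.06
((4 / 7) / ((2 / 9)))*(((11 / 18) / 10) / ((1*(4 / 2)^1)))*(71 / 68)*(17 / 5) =781 / 2800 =0.28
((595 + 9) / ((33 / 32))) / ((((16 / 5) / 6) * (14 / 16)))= 96640 / 77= 1255.06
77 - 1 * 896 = -819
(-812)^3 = -535387328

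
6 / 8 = 0.75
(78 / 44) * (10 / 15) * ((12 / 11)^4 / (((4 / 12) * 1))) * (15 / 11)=12130560 / 1771561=6.85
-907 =-907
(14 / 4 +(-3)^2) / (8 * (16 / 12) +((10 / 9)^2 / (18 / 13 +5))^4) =51073127580386025 / 43588114401929408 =1.17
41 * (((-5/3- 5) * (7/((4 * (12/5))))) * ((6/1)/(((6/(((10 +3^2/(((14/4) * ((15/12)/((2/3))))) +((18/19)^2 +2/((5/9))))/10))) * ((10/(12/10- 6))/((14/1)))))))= 57544648/27075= 2125.38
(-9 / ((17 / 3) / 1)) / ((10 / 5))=-27 / 34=-0.79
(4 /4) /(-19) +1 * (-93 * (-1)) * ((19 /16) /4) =33509 /1216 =27.56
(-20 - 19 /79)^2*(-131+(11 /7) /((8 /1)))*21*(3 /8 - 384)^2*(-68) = 8996394874835800575 /798848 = 11261710456602.26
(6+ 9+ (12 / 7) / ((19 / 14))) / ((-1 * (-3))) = 103 / 19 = 5.42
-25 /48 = -0.52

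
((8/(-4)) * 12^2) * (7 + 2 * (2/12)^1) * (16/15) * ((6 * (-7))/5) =473088/25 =18923.52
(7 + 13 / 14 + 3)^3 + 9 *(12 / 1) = 1413.24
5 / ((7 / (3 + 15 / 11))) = 3.12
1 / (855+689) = 1 / 1544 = 0.00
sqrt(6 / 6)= 1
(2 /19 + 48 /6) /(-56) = -11 /76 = -0.14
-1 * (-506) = 506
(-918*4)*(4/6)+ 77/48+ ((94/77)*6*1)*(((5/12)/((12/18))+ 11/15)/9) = -135566897/55440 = -2445.29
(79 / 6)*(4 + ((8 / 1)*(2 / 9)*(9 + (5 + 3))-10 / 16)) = 191101 / 432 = 442.36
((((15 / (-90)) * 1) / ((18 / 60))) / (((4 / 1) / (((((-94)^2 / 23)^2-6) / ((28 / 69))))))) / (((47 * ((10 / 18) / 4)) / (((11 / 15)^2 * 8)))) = -18893356724 / 567525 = -33290.79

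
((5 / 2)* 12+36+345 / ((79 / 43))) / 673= 0.38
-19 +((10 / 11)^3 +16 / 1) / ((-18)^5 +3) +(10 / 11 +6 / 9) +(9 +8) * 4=127198565099 / 2515011015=50.58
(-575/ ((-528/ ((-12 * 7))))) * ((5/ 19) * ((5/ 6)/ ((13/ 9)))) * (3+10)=-180.55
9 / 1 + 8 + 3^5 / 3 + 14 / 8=399 / 4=99.75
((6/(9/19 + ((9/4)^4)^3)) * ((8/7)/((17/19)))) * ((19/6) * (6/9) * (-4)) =-7364795170816/1915773451145631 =-0.00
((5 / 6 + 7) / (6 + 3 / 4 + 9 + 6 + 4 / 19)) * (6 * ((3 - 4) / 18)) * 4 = -7144 / 15021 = -0.48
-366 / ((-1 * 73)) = 366 / 73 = 5.01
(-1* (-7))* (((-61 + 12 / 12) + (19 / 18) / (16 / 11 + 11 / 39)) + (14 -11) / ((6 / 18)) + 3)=-1482901 / 4470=-331.75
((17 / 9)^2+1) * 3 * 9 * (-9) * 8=-8880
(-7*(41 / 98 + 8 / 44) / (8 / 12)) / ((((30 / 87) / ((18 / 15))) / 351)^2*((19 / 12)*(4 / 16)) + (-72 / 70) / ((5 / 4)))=542999623268700 / 70900453452433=7.66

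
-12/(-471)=4/157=0.03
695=695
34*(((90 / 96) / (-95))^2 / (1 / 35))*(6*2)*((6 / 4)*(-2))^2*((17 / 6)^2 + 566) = 331983225 / 46208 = 7184.54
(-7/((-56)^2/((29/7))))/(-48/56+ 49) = -29/150976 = -0.00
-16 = -16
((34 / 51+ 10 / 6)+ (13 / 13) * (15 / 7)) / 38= 47 / 399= 0.12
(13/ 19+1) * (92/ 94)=1472/ 893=1.65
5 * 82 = 410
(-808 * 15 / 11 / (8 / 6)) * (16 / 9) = -1469.09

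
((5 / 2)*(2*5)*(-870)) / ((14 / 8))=-12428.57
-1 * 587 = -587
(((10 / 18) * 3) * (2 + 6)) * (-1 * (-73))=2920 / 3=973.33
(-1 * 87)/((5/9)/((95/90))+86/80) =-66120/1217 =-54.33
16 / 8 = 2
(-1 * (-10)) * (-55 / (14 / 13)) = -3575 / 7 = -510.71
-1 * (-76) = 76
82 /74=41 /37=1.11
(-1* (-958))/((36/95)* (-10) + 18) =67.41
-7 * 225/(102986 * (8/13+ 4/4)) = -75/7922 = -0.01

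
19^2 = 361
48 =48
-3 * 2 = -6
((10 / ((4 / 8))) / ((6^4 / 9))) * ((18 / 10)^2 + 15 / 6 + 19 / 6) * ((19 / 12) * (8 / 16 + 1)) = 3173 / 1080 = 2.94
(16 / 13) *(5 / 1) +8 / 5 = 504 / 65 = 7.75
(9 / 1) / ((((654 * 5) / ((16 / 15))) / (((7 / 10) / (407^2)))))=28 / 2256967625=0.00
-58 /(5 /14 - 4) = 812 /51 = 15.92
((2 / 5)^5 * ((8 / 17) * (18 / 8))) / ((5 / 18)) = 10368 / 265625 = 0.04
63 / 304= 0.21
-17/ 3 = -5.67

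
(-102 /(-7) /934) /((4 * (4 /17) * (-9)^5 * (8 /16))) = -289 /514749816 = -0.00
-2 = -2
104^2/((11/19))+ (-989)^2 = 996803.18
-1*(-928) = 928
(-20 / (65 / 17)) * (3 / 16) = -0.98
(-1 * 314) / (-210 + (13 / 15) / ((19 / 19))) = 1.50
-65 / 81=-0.80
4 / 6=2 / 3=0.67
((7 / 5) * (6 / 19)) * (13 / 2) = 273 / 95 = 2.87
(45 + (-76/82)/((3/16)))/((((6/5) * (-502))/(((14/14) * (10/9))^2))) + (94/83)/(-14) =-0.16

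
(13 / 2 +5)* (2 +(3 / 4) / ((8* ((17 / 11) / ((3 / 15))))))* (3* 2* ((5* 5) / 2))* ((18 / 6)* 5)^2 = 424841625 / 1088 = 390479.43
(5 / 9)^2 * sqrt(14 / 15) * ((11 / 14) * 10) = 275 * sqrt(210) / 1701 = 2.34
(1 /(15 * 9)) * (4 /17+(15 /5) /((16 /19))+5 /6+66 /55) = 23791 /550800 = 0.04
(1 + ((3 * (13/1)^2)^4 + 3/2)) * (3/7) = 396445130421/14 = 28317509315.79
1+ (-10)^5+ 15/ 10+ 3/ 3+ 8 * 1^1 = -199977/ 2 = -99988.50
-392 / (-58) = 196 / 29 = 6.76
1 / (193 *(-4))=-1 / 772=-0.00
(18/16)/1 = 9/8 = 1.12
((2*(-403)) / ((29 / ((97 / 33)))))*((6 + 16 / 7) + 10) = -10007296 / 6699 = -1493.85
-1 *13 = -13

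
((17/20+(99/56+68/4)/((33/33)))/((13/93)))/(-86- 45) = -510849/476840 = -1.07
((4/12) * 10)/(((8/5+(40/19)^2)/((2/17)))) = 9025/138822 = 0.07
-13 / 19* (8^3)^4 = -893353197568 / 19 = -47018589345.68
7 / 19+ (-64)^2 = 77831 / 19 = 4096.37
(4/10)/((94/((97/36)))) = 97/8460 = 0.01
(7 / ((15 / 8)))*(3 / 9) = 56 / 45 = 1.24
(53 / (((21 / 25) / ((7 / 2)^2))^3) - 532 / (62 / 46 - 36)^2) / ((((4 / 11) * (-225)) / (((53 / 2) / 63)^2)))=-796437815055211087 / 2240505119462400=-355.47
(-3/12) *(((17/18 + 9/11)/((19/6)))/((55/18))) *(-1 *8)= 4188/11495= 0.36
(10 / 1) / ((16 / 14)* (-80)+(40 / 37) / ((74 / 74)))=-259 / 2340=-0.11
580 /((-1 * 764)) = -145 /191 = -0.76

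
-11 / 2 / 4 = -1.38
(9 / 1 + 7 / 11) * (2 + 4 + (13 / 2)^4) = 1518821 / 88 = 17259.33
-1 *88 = -88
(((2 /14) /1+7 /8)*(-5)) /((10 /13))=-741 /112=-6.62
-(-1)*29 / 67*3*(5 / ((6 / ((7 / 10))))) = 203 / 268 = 0.76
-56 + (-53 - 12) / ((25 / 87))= -1411 / 5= -282.20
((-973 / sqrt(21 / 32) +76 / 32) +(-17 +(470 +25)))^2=321291803 / 192 - 178059*sqrt(42)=519440.60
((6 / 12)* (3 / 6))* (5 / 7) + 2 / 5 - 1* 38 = -5239 / 140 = -37.42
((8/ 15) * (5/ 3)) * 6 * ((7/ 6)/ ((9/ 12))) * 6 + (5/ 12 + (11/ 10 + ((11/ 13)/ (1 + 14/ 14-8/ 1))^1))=119699/ 2340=51.15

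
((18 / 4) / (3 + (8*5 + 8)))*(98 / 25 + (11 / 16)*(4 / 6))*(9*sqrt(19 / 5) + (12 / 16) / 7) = 7881 / 190400 + 23643*sqrt(95) / 34000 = 6.82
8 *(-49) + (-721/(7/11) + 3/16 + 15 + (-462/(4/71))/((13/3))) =-707665/208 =-3402.24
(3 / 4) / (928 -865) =1 / 84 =0.01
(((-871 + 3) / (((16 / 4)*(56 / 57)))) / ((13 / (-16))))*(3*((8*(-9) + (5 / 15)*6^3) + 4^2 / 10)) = 84816 / 65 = 1304.86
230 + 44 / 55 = 1154 / 5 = 230.80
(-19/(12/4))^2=361/9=40.11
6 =6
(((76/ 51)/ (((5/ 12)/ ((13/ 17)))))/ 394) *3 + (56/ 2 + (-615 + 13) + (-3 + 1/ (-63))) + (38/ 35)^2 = -361432000292/ 627686325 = -575.82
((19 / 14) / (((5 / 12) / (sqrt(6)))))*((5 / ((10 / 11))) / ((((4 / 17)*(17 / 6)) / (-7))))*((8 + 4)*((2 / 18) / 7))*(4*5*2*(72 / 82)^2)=-13001472*sqrt(6) / 11767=-2706.46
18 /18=1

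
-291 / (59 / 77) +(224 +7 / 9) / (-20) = -4152617 / 10620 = -391.02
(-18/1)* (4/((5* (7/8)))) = -16.46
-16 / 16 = -1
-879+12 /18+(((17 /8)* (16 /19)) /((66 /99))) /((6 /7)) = -99773 /114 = -875.20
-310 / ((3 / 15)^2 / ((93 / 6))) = -120125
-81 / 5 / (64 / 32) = -81 / 10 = -8.10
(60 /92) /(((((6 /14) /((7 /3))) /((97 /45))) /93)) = 147343 /207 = 711.80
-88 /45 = -1.96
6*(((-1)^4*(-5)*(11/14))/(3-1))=-165/14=-11.79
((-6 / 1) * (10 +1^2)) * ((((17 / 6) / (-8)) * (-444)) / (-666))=187 / 12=15.58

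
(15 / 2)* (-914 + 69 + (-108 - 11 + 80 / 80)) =-14445 / 2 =-7222.50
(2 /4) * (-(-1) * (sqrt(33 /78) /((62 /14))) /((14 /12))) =3 * sqrt(286) /806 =0.06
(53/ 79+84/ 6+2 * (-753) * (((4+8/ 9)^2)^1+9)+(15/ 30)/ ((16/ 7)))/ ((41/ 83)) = -280624488439/ 2798496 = -100276.89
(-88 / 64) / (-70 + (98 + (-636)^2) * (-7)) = 11 / 22657824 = 0.00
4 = 4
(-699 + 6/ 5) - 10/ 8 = -13981/ 20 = -699.05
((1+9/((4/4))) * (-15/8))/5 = -15/4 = -3.75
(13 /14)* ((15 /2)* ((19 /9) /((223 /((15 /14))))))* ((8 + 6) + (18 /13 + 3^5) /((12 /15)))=22.57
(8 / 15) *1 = 8 / 15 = 0.53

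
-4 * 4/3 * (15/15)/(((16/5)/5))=-25/3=-8.33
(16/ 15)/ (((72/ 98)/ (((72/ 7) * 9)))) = 134.40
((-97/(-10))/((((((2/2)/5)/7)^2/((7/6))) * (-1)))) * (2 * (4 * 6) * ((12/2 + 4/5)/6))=-2262428/3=-754142.67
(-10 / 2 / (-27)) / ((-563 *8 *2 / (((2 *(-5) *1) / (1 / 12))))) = 25 / 10134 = 0.00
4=4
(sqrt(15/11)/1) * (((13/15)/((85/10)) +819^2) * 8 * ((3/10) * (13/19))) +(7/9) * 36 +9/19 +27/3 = 712/19 +8894292212 * sqrt(165)/88825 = 1286266.04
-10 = -10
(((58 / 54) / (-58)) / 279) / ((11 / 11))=-1 / 15066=-0.00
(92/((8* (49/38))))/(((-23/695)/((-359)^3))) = 610972624195/49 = 12468829065.20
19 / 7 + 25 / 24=631 / 168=3.76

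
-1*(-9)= 9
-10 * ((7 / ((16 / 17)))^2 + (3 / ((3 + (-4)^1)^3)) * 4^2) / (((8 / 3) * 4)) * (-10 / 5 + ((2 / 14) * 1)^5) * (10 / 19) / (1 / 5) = 23608930875 / 653993984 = 36.10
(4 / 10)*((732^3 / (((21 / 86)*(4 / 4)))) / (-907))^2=1254498702810.94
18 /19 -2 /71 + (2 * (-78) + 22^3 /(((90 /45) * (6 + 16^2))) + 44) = -16039050 /176719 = -90.76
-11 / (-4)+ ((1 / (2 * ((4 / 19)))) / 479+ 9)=45045 / 3832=11.75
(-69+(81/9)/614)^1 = -42357/614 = -68.99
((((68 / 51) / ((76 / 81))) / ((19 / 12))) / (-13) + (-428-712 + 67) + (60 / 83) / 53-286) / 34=-28057028709 / 701913238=-39.97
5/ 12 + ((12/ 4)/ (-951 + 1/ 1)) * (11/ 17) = 40177/ 96900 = 0.41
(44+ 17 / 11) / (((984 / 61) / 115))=1171505 / 3608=324.70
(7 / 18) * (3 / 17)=7 / 102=0.07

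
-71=-71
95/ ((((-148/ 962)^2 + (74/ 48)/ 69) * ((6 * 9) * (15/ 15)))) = 1477060/ 38631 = 38.24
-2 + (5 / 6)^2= -47 / 36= -1.31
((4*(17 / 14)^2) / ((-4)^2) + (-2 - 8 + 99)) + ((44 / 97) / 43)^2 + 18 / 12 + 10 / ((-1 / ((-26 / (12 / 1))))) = 112.54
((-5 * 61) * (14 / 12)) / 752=-2135 / 4512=-0.47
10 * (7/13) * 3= 210/13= 16.15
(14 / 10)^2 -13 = -276 / 25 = -11.04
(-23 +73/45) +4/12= -947/45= -21.04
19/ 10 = 1.90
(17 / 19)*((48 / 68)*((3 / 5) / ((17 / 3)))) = 108 / 1615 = 0.07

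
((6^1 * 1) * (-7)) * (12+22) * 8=-11424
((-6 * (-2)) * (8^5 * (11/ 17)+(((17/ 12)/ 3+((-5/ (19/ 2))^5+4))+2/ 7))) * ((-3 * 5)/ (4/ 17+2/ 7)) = -1124806424393105/ 153518138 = -7326863.39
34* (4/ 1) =136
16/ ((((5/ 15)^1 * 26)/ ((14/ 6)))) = 56/ 13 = 4.31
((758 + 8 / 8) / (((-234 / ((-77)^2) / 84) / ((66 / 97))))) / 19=-1386034188 / 23959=-57850.25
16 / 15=1.07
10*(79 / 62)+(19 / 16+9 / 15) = 36033 / 2480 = 14.53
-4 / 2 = -2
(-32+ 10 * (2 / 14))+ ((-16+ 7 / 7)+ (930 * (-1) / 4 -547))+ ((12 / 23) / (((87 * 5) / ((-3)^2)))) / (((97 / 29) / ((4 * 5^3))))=-25719881 / 31234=-823.46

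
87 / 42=29 / 14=2.07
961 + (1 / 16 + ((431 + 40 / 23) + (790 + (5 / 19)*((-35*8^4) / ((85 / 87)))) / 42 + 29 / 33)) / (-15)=9080461521 / 9152528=992.13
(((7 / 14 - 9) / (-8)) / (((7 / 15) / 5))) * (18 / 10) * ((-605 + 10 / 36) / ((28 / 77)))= -4361775 / 128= -34076.37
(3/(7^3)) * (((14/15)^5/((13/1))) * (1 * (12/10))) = 3136/5484375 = 0.00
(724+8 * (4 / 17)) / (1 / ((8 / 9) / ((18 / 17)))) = 49360 / 81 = 609.38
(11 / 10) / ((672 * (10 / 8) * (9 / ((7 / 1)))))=11 / 10800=0.00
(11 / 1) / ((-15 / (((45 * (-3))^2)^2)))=-243577125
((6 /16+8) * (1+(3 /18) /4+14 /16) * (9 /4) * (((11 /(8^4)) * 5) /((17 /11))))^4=61195159681515419371700625 /6310668336252090206289657856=0.01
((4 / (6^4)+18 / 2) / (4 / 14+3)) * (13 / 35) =37921 / 37260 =1.02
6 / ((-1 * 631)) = -6 / 631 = -0.01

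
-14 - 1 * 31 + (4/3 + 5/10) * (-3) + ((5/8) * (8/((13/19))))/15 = -3901/78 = -50.01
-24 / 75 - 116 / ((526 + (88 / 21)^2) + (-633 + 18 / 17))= 16440556 / 16564825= 0.99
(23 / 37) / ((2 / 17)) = 391 / 74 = 5.28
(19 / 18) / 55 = 19 / 990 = 0.02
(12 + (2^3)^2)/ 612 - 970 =-148391/ 153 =-969.88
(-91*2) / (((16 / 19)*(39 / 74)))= -4921 / 12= -410.08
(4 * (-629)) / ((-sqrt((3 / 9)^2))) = 7548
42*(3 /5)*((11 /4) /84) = 33 /40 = 0.82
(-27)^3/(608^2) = -19683/369664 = -0.05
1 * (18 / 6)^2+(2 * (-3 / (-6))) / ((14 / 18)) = 72 / 7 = 10.29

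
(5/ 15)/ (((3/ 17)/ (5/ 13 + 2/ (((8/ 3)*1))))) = 1003/ 468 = 2.14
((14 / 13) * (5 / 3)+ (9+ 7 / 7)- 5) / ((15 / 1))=53 / 117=0.45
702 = 702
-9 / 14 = -0.64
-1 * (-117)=117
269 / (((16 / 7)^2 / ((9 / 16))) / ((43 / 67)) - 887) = -5101047 / 16545749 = -0.31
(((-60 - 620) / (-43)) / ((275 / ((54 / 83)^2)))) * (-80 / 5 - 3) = -7534944 / 16292485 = -0.46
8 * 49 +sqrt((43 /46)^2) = 18075 /46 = 392.93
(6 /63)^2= 4 /441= 0.01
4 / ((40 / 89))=89 / 10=8.90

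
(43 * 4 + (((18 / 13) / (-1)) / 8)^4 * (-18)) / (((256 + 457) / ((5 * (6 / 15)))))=628739927 / 1303295552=0.48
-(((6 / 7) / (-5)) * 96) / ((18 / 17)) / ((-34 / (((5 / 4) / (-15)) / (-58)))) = -2 / 3045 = -0.00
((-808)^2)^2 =426231402496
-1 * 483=-483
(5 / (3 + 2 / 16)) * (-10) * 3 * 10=-480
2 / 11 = 0.18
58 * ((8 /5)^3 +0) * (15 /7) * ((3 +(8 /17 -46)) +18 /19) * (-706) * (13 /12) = 16190258.94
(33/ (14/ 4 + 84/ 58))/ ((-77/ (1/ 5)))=-174/ 10045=-0.02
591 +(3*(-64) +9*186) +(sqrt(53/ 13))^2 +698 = 36076/ 13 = 2775.08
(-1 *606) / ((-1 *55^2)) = 0.20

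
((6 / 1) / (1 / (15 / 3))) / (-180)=-0.17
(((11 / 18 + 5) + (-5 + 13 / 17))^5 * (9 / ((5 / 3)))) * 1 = 13225450646101 / 496836361440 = 26.62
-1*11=-11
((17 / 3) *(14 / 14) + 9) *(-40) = -1760 / 3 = -586.67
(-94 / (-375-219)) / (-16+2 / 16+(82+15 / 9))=376 / 161073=0.00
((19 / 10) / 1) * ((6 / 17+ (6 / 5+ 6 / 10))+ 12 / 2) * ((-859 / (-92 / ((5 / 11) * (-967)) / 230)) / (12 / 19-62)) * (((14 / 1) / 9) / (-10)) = -14693420917 / 396440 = -37063.42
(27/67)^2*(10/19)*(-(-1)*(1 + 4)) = 36450/85291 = 0.43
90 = 90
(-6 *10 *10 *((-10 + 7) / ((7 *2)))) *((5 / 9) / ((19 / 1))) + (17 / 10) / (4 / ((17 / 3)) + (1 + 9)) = 135491 / 34580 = 3.92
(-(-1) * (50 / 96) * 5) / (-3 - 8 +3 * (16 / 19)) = -2375 / 7728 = -0.31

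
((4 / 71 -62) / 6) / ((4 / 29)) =-21257 / 284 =-74.85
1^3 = 1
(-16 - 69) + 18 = -67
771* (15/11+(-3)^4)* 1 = 698526/11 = 63502.36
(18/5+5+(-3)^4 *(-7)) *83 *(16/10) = -1853888/25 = -74155.52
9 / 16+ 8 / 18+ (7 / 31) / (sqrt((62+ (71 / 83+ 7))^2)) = 13072837 / 12941136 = 1.01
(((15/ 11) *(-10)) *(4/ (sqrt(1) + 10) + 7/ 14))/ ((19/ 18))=-1350/ 121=-11.16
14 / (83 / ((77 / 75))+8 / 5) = 0.17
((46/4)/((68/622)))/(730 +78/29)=207437/1444864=0.14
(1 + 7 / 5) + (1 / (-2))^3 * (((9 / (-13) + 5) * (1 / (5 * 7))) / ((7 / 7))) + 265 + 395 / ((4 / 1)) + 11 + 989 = 71039 / 52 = 1366.13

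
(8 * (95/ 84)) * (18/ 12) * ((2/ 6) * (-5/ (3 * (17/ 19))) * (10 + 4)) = -18050/ 153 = -117.97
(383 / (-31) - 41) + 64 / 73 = -118758 / 2263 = -52.48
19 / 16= 1.19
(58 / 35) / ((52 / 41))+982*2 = 1788429 / 910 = 1965.31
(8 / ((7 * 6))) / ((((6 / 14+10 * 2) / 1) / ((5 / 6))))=10 / 1287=0.01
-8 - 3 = -11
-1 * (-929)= 929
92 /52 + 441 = 5756 /13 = 442.77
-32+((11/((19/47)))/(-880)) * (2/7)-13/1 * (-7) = 313833/5320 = 58.99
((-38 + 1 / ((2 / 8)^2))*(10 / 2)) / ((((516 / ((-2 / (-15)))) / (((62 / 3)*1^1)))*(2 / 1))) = -341 / 1161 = -0.29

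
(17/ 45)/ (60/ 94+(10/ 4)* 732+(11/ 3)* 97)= 799/ 4624035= 0.00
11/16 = 0.69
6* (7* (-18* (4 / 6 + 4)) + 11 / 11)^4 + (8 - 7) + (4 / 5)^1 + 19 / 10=7123667745697 / 10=712366774569.70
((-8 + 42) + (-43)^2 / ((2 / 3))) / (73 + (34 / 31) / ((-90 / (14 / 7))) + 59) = 21.27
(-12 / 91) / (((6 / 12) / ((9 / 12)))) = -18 / 91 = -0.20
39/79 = 0.49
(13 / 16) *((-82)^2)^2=36734893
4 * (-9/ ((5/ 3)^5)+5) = 53752/ 3125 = 17.20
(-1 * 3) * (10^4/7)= -30000/7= -4285.71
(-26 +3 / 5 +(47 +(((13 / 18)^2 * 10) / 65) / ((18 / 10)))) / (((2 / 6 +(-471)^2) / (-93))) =-4891459 / 539074440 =-0.01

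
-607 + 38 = -569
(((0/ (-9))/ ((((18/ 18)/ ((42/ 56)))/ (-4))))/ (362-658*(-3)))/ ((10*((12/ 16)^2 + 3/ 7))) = 0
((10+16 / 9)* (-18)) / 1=-212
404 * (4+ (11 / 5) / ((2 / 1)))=10302 / 5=2060.40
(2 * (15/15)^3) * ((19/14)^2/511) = 361/50078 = 0.01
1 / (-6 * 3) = -1 / 18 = -0.06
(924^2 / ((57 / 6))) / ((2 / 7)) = 5976432 / 19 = 314549.05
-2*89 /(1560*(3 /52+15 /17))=-1513 /12465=-0.12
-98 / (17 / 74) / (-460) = 1813 / 1955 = 0.93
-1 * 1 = -1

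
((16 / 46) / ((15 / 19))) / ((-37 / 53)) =-8056 / 12765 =-0.63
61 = 61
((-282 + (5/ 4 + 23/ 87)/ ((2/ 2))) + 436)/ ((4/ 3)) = 54119/ 464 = 116.64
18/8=9/4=2.25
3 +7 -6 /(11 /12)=38 /11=3.45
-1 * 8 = -8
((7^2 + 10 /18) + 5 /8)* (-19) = -68647 /72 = -953.43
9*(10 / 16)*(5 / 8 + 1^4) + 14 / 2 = 1033 / 64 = 16.14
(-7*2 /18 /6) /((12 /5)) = -35 /648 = -0.05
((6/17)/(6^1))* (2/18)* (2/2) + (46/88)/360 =239/29920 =0.01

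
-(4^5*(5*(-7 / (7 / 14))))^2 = -5138022400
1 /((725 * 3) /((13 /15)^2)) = 169 /489375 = 0.00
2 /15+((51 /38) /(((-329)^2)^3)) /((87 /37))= 2795033244948321719 /20962749337112342130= 0.13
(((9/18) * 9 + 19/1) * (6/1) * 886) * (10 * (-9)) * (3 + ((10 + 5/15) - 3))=-116181180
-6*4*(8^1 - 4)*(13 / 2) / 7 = -624 / 7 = -89.14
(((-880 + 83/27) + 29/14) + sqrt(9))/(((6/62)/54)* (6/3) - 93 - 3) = 10216391/1124886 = 9.08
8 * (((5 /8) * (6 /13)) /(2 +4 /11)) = 165 /169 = 0.98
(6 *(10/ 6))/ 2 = 5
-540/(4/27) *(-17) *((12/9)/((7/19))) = 1569780/7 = 224254.29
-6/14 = -3/7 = -0.43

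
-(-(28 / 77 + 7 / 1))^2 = -6561 / 121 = -54.22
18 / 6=3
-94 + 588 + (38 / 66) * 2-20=475.15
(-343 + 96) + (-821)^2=673794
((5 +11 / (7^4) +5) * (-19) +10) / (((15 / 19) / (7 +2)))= -24646173 / 12005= -2052.99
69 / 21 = 23 / 7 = 3.29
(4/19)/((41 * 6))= 2/2337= 0.00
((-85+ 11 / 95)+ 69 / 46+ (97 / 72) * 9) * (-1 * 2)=54157 / 380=142.52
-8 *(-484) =3872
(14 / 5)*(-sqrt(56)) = -28*sqrt(14) / 5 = -20.95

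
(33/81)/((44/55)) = 55/108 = 0.51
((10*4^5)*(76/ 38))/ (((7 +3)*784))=128/ 49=2.61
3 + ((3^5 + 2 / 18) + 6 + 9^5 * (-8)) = -4249259 / 9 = -472139.89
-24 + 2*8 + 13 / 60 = -467 / 60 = -7.78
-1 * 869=-869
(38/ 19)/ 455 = 2/ 455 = 0.00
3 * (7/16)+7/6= 119/48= 2.48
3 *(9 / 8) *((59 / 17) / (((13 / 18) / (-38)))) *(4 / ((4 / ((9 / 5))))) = -2451627 / 2210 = -1109.33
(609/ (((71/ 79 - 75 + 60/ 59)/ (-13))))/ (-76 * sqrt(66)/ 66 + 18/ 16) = -44871782592 * sqrt(66)/ 31025867357 - 43838550756/ 31025867357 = -13.16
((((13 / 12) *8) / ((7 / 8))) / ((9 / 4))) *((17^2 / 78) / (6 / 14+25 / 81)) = 22.12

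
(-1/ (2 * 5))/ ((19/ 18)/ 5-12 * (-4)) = -9/ 4339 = -0.00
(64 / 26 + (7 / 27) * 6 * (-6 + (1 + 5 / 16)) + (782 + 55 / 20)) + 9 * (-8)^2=423047 / 312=1355.92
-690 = -690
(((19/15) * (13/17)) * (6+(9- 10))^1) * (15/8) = 1235/136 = 9.08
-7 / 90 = -0.08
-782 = -782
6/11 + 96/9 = 370/33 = 11.21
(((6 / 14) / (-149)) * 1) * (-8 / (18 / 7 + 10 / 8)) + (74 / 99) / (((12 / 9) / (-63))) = -12385599 / 350746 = -35.31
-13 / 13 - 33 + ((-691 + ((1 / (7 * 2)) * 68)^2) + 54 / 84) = -68675 / 98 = -700.77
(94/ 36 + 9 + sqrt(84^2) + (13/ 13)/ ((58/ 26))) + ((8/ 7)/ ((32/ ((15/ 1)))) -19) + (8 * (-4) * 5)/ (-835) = 94933711/ 1220436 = 77.79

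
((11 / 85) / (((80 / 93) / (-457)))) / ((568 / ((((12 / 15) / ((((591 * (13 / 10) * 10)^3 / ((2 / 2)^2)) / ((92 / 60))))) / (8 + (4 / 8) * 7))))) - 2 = -10947873367026335837 / 5473936683513090000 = -2.00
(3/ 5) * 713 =2139/ 5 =427.80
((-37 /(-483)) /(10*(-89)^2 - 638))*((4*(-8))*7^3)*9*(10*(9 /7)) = -559440 /451789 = -1.24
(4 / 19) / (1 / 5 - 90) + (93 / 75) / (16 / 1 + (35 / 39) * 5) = 9914479 / 170406725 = 0.06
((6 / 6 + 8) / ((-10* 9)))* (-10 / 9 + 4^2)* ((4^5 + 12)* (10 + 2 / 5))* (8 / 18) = -14437696 / 2025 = -7129.73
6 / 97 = 0.06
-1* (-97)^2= -9409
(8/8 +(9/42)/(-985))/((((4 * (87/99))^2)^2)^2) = 19390155619688667/452093413604208803840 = 0.00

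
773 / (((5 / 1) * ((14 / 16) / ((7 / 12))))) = 1546 / 15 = 103.07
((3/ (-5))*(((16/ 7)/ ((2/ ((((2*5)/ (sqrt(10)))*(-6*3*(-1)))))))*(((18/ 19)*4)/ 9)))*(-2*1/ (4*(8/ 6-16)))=-1296*sqrt(10)/ 7315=-0.56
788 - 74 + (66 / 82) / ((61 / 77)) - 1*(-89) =2010844 / 2501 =804.02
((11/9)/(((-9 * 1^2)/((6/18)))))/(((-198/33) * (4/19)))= 209/5832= 0.04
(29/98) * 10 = 145/49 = 2.96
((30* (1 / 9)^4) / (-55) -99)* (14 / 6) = -16671515 / 72171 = -231.00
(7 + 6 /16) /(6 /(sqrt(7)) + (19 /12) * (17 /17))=-23541 /5314 + 6372 * sqrt(7) /2657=1.92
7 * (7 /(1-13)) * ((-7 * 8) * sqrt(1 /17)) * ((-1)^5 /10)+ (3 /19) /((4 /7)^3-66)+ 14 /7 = 856783 /428906-343 * sqrt(17) /255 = -3.55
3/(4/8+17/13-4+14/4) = 39/17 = 2.29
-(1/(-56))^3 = 1/175616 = 0.00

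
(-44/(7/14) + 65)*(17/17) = -23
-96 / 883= -0.11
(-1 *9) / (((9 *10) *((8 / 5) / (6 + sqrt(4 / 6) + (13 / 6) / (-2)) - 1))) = 0.14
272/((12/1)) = 22.67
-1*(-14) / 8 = 7 / 4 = 1.75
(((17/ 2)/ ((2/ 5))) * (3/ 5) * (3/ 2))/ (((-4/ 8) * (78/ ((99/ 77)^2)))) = -4131/ 5096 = -0.81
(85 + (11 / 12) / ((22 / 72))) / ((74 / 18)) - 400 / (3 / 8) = -1045.26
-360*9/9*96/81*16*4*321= -8765440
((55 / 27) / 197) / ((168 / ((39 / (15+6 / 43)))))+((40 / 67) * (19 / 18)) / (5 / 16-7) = -130776204775 / 1390136947416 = -0.09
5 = 5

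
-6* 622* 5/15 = -1244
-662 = -662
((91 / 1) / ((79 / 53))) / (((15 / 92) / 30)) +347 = 11580.32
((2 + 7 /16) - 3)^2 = 0.32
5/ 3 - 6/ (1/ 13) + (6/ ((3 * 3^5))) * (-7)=-18563/ 243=-76.39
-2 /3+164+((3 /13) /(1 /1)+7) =6652 /39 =170.56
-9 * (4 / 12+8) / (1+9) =-15 / 2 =-7.50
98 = 98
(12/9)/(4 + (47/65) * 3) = 260/1203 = 0.22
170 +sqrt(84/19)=2*sqrt(399)/19 +170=172.10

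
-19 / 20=-0.95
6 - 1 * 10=-4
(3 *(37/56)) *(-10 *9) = -4995/28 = -178.39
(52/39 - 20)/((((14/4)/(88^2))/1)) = -123904/3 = -41301.33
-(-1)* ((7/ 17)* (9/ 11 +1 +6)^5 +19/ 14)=461070496721/ 38330138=12028.93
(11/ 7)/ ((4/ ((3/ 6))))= 11/ 56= 0.20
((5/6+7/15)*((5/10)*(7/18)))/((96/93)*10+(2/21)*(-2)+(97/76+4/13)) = 4877509/226069890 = 0.02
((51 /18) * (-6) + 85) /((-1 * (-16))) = 17 /4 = 4.25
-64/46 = -1.39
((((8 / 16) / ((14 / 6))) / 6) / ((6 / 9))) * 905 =48.48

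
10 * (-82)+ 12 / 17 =-13928 / 17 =-819.29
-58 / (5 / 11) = -638 / 5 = -127.60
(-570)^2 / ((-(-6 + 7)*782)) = -162450 / 391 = -415.47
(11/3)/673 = 11/2019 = 0.01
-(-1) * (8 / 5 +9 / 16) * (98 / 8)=8477 / 320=26.49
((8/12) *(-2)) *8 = -32/3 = -10.67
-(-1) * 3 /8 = 3 /8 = 0.38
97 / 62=1.56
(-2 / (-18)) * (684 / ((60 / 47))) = 893 / 15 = 59.53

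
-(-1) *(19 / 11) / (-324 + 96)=-1 / 132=-0.01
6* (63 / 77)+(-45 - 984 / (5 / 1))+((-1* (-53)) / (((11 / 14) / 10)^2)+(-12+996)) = 5646001 / 605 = 9332.23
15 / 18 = 5 / 6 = 0.83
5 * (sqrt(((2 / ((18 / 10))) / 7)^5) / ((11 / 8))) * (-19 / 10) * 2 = -15200 * sqrt(70) / 916839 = -0.14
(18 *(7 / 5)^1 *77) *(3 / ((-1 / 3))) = -87318 / 5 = -17463.60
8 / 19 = 0.42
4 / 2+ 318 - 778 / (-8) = 1669 / 4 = 417.25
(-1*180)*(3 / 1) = -540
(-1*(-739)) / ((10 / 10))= 739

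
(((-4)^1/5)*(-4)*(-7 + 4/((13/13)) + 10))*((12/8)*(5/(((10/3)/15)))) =756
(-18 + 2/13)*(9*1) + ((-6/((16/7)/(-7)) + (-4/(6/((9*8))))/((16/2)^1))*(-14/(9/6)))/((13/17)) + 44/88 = -4045/13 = -311.15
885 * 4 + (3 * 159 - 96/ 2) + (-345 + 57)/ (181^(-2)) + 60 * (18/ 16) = -18862263/ 2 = -9431131.50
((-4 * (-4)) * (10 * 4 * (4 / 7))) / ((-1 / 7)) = -2560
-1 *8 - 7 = -15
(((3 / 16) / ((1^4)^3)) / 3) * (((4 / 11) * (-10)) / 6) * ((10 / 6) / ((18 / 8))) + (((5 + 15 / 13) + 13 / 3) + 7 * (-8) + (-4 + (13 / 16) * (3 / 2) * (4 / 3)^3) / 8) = -2116435 / 46332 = -45.68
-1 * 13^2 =-169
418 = 418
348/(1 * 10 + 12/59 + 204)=10266/6319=1.62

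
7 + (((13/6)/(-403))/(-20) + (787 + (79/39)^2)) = 1505255107/1886040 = 798.10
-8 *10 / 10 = -8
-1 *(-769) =769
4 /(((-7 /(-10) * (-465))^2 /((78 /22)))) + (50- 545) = -769198607 /1553937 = -495.00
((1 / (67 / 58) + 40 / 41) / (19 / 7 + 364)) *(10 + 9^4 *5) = 1161847890 / 7051549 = 164.76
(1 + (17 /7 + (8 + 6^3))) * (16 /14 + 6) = 79600 /49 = 1624.49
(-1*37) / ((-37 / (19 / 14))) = 19 / 14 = 1.36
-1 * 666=-666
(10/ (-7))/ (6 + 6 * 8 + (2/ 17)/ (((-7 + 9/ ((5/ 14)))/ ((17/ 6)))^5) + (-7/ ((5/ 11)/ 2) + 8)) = -173302641439200/ 3784930994047753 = -0.05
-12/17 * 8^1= -96/17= -5.65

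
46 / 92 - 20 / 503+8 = 8.46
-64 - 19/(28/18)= -1067/14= -76.21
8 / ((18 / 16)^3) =4096 / 729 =5.62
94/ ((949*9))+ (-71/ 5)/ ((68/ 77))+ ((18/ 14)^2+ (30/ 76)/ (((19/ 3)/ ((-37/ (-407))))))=-8142127595983/ 565045741260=-14.41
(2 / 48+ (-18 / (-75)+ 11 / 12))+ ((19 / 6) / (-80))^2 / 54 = 2981909 / 2488320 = 1.20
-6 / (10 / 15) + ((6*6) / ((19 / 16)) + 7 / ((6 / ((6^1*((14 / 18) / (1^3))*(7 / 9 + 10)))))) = 123112 / 1539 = 79.99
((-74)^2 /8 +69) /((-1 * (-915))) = 1507 /1830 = 0.82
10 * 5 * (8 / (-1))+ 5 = -395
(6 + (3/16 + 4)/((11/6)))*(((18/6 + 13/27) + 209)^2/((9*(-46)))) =-32913169/36432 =-903.41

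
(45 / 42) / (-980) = -3 / 2744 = -0.00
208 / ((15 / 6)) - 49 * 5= -809 / 5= -161.80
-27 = -27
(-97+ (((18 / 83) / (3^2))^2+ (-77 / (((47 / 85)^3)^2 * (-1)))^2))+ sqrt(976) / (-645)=5809770000939284592217160985436 / 800443127137546755502249 - 4 * sqrt(61) / 645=7258192.08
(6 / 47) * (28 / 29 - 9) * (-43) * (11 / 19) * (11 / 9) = 2424598 / 77691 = 31.21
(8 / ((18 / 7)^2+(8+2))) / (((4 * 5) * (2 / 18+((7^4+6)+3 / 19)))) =8379 / 837693505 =0.00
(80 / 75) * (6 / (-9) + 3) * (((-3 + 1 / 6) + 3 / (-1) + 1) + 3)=-616 / 135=-4.56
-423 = -423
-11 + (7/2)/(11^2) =-2655/242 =-10.97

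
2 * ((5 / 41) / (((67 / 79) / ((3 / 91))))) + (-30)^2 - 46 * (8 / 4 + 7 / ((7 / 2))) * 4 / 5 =940925278 / 1249885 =752.81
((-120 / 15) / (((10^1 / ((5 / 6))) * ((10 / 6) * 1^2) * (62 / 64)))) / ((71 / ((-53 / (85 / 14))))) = 47488 / 935425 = 0.05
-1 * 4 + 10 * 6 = 56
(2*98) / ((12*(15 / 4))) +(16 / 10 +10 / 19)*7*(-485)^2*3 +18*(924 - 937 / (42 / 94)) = 10482303.90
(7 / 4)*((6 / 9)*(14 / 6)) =49 / 18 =2.72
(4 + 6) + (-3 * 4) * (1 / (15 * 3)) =146 / 15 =9.73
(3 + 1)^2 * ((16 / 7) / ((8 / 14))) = 64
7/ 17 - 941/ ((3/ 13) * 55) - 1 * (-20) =-53.73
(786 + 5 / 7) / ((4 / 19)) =104633 / 28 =3736.89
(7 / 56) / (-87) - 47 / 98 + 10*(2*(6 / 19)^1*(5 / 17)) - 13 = -128039111 / 11015592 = -11.62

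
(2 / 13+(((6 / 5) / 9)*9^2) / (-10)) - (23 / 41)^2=-677906 / 546325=-1.24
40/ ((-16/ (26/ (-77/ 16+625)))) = -1040/ 9923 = -0.10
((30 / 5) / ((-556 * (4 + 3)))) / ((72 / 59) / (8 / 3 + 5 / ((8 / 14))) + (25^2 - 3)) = -24249 / 9785441540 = -0.00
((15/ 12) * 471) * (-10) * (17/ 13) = -200175/ 26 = -7699.04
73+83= 156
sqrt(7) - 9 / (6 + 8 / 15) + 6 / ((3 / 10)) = sqrt(7) + 1825 / 98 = 21.27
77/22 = 7/2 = 3.50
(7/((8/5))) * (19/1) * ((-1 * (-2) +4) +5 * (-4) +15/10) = -16625/16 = -1039.06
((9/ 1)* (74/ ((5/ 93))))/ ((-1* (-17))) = 61938/ 85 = 728.68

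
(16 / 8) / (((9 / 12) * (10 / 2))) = 8 / 15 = 0.53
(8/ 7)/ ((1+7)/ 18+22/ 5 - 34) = -45/ 1148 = -0.04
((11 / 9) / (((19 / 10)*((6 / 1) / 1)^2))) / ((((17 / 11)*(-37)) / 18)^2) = 13310 / 7517179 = 0.00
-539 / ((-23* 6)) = 539 / 138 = 3.91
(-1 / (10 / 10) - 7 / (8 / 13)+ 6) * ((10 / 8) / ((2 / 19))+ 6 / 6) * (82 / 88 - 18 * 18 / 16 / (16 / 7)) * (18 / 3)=87950979 / 22528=3904.07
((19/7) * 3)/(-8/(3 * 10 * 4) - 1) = -855/112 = -7.63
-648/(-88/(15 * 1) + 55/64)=622080/4807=129.41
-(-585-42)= 627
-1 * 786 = -786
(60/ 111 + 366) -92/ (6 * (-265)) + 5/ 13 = 366.98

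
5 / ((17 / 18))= 90 / 17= 5.29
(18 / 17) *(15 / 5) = 54 / 17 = 3.18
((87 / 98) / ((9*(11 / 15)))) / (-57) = -0.00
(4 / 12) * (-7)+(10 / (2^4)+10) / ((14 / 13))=2531 / 336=7.53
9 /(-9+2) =-9 /7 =-1.29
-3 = -3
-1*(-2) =2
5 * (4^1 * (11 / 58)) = 3.79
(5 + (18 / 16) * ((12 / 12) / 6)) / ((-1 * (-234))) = 83 / 3744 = 0.02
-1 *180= -180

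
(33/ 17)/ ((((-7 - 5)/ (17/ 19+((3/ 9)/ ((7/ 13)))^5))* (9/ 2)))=-420663562/ 11872481607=-0.04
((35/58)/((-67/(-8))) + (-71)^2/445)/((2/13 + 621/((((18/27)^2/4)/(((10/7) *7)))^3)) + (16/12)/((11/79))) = 4228637127/167922635435221490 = 0.00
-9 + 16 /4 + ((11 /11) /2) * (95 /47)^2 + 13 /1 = 44369 /4418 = 10.04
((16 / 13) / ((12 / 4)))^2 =256 / 1521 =0.17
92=92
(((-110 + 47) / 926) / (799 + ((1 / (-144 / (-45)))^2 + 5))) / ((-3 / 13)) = 4992 / 13615441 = 0.00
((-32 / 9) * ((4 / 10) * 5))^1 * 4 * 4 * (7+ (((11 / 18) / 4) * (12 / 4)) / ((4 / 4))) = -22912 / 27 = -848.59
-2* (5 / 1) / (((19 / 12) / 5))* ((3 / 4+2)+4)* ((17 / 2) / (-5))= 6885 / 19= 362.37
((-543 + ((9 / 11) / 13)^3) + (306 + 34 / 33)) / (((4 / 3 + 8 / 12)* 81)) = -1035035266 / 710582301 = -1.46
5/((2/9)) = 45/2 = 22.50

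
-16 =-16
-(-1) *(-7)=-7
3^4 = 81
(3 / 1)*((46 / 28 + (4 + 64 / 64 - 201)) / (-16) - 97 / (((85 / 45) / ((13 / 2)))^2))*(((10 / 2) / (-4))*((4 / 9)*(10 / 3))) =613102325 / 97104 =6313.87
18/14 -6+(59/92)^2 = -4.30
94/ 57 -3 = -77/ 57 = -1.35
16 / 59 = 0.27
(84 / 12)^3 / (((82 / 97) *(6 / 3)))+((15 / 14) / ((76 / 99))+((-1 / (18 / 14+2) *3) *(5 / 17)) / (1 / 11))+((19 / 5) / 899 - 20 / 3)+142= 77434302482953 / 230013429240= 336.65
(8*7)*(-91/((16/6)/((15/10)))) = -5733/2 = -2866.50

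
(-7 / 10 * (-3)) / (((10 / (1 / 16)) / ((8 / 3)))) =7 / 200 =0.04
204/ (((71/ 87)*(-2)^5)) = -4437/ 568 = -7.81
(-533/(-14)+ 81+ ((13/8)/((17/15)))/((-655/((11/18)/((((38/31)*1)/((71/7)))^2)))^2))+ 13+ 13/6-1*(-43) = 1118338345119698699653/6309599683441098240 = 177.24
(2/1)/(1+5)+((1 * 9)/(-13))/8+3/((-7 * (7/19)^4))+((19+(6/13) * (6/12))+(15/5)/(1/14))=200394611/5243784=38.22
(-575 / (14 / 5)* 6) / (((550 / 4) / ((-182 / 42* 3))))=8970 / 77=116.49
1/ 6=0.17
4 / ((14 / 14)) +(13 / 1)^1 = 17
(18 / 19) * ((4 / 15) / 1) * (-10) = -48 / 19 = -2.53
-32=-32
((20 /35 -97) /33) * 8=-1800 /77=-23.38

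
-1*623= -623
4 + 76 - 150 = -70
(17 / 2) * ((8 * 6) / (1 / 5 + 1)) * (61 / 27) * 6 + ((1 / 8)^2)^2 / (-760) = 129125580791 / 28016640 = 4608.89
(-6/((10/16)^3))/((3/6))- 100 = -18644/125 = -149.15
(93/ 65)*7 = 651/ 65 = 10.02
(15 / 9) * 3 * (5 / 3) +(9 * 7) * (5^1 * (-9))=-8480 / 3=-2826.67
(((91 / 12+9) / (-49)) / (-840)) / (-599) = -199 / 295858080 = -0.00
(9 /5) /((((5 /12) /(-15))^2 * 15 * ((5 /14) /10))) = 4354.56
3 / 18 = 1 / 6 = 0.17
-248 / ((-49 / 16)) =3968 / 49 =80.98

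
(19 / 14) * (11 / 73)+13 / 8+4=5.83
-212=-212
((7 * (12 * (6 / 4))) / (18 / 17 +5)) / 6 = 357 / 103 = 3.47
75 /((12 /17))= 425 /4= 106.25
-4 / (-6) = 2 / 3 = 0.67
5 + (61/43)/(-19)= 4024/817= 4.93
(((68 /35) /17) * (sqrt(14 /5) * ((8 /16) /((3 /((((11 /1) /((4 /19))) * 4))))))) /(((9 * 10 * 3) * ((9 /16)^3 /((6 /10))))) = 856064 * sqrt(70) /86113125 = 0.08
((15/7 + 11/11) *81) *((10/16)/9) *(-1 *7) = -495/4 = -123.75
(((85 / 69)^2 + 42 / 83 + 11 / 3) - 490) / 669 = -191381302 / 264364047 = -0.72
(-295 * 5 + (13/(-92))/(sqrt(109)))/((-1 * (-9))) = -1475/9 - 13 * sqrt(109)/90252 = -163.89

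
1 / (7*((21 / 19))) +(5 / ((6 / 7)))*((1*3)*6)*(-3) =-46286 / 147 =-314.87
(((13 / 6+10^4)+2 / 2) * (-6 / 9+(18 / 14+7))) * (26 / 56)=15604940 / 441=35385.35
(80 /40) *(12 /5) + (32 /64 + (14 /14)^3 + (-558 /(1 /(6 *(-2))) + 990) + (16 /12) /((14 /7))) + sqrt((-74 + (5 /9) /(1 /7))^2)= 698677 /90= 7763.08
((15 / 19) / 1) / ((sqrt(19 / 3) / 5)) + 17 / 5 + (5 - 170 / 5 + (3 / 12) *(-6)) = -271 / 10 + 75 *sqrt(57) / 361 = -25.53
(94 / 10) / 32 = 47 / 160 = 0.29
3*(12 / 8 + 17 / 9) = 10.17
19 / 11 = 1.73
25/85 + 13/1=226/17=13.29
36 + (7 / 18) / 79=51199 / 1422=36.00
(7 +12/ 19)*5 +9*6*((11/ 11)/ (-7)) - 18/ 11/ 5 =220301/ 7315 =30.12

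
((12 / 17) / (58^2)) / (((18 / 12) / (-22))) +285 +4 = 4131789 / 14297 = 289.00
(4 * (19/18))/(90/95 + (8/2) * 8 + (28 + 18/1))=361/6750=0.05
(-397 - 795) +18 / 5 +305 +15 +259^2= 66212.60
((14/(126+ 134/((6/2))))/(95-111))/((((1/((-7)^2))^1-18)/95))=97755/3608576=0.03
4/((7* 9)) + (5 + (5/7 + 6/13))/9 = 614/819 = 0.75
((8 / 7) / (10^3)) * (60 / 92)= 3 / 4025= 0.00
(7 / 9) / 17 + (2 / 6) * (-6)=-299 / 153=-1.95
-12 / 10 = -6 / 5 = -1.20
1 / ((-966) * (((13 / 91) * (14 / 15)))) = -5 / 644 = -0.01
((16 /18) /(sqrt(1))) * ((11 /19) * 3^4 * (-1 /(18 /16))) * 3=-111.16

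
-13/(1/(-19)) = 247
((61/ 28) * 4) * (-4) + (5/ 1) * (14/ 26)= -2927/ 91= -32.16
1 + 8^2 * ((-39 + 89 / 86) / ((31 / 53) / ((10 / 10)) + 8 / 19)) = -105167801 / 43559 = -2414.38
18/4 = 9/2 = 4.50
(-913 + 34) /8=-879 /8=-109.88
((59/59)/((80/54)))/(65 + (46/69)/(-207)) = 16767/1614520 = 0.01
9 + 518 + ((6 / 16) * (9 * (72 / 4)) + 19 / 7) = 16533 / 28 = 590.46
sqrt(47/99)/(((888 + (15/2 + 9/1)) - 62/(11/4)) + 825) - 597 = -597 + 2 * sqrt(517)/112659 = -597.00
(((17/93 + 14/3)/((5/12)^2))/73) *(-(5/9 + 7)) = -490688/169725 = -2.89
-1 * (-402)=402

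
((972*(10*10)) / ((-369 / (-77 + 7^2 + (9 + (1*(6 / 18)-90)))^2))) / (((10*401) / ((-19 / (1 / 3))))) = 726927840 / 16441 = 44214.33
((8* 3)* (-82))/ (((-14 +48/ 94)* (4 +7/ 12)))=31.83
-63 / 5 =-12.60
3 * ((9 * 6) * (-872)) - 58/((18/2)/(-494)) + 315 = -137765.44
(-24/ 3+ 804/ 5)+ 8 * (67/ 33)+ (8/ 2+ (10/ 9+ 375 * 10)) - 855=3069.15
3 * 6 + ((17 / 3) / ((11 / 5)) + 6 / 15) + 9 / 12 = 14339 / 660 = 21.73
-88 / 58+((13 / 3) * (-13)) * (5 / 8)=-25561 / 696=-36.73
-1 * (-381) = 381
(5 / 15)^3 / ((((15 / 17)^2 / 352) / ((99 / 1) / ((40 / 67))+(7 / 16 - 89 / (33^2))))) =8368092682 / 3007125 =2782.76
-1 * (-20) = 20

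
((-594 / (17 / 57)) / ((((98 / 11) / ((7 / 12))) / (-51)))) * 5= 931095 / 28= 33253.39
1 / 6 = 0.17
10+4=14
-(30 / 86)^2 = -225 / 1849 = -0.12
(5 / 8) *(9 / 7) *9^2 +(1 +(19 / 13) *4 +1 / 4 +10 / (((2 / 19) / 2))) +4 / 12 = 573341 / 2184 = 262.52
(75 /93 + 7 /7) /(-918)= -28 /14229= -0.00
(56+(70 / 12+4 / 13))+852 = 71303 / 78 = 914.14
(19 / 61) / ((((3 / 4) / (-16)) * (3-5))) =608 / 183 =3.32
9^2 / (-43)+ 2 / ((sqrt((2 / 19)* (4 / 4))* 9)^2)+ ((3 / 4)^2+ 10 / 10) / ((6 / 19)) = 367667 / 111456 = 3.30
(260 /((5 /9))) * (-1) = -468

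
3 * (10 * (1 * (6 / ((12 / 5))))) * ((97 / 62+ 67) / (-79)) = -318825 / 4898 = -65.09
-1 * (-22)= 22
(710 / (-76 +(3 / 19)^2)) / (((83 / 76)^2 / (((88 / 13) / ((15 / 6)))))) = -52111718912 / 2456279839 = -21.22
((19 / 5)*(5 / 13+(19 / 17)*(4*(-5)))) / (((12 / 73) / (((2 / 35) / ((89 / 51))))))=-1346777 / 80990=-16.63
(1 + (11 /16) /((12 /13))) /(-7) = -335 /1344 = -0.25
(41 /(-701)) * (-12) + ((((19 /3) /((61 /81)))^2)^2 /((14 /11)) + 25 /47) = 25108127995061263 /6386504927978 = 3931.43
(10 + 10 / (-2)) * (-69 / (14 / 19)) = -6555 / 14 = -468.21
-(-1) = 1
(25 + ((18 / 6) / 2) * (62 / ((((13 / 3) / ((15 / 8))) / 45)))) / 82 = 190925 / 8528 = 22.39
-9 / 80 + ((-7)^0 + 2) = 2.89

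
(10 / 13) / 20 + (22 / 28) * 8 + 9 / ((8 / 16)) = 4427 / 182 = 24.32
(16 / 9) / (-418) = -8 / 1881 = -0.00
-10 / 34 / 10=-1 / 34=-0.03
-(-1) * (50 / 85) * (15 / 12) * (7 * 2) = 175 / 17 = 10.29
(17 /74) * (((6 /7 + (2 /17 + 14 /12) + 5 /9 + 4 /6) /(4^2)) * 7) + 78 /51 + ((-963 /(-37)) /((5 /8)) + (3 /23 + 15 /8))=1896429079 /41664960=45.52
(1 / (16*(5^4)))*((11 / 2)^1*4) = 11 / 5000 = 0.00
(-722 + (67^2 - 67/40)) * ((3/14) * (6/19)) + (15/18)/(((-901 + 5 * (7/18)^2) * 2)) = 20809217097/81670120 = 254.80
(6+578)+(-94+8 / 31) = 15198 / 31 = 490.26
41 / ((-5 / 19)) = -779 / 5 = -155.80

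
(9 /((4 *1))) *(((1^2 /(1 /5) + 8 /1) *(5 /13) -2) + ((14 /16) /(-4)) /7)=855 /128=6.68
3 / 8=0.38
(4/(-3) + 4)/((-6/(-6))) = 8/3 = 2.67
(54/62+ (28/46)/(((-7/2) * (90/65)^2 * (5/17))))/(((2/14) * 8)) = 568547/1155060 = 0.49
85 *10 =850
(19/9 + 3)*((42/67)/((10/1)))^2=2254/112225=0.02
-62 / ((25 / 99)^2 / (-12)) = 7291944 / 625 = 11667.11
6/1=6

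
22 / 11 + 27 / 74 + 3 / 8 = 811 / 296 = 2.74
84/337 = 0.25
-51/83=-0.61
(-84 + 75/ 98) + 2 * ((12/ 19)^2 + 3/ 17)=-49367433/ 601426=-82.08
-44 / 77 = -4 / 7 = -0.57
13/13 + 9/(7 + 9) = 25/16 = 1.56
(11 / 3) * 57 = 209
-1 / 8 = -0.12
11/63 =0.17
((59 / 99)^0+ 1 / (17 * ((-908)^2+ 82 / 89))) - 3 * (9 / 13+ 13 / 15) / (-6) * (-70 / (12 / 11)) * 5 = -4039269749945 / 16216400538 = -249.09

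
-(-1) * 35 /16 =2.19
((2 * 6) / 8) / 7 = 3 / 14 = 0.21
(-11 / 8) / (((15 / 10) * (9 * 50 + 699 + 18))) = -11 / 14004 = -0.00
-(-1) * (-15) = -15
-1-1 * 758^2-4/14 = -4021957/7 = -574565.29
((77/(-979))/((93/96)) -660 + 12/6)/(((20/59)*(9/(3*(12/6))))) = -53561557/41385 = -1294.23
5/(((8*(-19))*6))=-0.01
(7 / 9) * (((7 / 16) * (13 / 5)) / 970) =637 / 698400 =0.00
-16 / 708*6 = -8 / 59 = -0.14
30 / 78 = 5 / 13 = 0.38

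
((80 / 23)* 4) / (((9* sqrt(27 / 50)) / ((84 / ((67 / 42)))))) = 110.77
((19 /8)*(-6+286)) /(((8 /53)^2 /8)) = 1867985 /8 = 233498.12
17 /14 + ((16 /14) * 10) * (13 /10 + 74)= 12065 /14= 861.79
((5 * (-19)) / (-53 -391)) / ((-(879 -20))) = -95 / 381396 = -0.00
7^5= 16807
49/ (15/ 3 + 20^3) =49/ 8005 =0.01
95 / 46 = 2.07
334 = 334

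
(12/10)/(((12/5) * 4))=0.12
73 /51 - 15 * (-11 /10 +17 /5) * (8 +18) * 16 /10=-365611 /255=-1433.77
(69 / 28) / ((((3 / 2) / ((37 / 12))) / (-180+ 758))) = 245939 / 84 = 2927.85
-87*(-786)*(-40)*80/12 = -18235200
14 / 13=1.08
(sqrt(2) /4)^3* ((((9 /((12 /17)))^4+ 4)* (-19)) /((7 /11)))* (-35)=7070705125* sqrt(2) /8192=1220640.51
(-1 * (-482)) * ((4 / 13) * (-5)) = -9640 / 13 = -741.54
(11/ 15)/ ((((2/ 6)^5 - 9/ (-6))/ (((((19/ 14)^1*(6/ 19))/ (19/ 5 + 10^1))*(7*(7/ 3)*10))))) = 41580/ 16813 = 2.47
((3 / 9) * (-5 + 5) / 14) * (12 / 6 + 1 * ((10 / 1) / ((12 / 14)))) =0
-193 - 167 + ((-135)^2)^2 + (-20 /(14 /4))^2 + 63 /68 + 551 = 1106726630799 /3332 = 332150849.58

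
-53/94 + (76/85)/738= -1658773/2948310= -0.56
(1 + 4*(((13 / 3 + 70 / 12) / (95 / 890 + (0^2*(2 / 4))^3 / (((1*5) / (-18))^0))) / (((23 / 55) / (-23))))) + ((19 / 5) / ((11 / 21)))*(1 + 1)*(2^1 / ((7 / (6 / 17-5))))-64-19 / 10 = -2242461659 / 106590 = -21038.20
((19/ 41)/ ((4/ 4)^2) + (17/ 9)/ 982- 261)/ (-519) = 94406819/ 188063802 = 0.50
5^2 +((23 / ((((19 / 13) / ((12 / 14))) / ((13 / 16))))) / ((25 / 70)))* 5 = 13561 / 76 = 178.43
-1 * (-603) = 603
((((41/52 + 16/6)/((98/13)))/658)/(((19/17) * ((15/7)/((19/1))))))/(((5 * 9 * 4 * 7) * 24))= 0.00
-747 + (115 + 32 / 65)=-631.51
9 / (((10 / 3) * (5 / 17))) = 459 / 50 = 9.18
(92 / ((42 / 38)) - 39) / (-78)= -929 / 1638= -0.57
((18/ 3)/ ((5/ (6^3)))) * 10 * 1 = 2592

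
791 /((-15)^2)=791 /225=3.52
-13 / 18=-0.72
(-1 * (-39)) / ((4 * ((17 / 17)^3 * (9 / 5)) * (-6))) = -65 / 72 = -0.90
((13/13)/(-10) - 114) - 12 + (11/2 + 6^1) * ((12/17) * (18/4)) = -15227/170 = -89.57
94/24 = 47/12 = 3.92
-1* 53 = -53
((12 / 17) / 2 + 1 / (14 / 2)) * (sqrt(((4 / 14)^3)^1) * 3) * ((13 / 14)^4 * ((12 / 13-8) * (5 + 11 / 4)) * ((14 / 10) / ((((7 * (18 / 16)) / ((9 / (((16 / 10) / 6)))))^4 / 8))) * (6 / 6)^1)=-44916702714000 * sqrt(14) / 4802079233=-34997.95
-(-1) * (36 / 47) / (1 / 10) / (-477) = -0.02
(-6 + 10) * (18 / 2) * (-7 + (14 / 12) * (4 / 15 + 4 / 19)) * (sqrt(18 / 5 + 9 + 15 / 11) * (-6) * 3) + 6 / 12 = 15602.52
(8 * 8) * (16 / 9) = 1024 / 9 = 113.78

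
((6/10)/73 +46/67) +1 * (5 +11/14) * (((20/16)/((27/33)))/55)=1171591/1369480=0.86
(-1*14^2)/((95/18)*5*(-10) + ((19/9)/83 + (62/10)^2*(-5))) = 244020/567799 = 0.43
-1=-1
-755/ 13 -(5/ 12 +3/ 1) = -9593/ 156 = -61.49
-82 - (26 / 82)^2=-138011 / 1681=-82.10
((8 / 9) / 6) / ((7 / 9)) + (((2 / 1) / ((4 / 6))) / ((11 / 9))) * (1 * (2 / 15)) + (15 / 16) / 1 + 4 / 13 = 423529 / 240240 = 1.76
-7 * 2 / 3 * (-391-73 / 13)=72184 / 39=1850.87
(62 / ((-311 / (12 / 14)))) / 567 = -124 / 411453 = -0.00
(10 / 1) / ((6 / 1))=5 / 3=1.67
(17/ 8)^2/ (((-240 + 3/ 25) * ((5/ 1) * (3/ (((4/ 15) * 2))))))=-289/ 431784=-0.00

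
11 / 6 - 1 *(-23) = 149 / 6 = 24.83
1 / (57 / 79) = 1.39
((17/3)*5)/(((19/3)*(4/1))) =85/76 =1.12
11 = 11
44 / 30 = 22 / 15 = 1.47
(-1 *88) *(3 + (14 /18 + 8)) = -9328 /9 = -1036.44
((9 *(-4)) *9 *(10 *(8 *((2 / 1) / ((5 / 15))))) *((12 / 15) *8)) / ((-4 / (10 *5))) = 12441600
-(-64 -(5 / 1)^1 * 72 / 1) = 424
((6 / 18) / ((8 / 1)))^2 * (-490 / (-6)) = 245 / 1728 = 0.14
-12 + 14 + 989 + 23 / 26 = 25789 / 26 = 991.88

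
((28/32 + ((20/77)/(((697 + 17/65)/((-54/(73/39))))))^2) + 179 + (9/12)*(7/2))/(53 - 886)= -0.22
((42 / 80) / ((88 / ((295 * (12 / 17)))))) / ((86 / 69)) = 256473 / 257312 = 1.00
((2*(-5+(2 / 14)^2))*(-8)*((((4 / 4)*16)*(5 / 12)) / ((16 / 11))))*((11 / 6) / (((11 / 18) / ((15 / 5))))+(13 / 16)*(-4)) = 308660 / 147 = 2099.73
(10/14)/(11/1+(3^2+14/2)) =5/189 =0.03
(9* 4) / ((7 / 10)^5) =3600000 / 16807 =214.20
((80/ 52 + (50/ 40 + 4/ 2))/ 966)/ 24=83/ 401856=0.00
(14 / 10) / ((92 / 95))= 133 / 92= 1.45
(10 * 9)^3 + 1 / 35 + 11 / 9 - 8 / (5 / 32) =229619266 / 315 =728950.05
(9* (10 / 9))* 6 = 60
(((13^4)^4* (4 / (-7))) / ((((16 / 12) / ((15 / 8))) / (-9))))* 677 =182447252988890164704585 / 56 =3257986660515895798296.16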